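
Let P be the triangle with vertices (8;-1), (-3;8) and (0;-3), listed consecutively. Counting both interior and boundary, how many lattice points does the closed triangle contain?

The shoelace formula gives twice the area as |(8·8 − (-3)·(-1)) + ((-3)·(-3) − 0·8) + (0·(-1) − 8·(-3))| = 94, so the area is 47.
Along each edge there are gcd(|Δx|,|Δy|)+1 lattice points, so counting each shared vertex once the boundary has gcd(11,9) + gcd(3,11) + gcd(8,2) = 1+1+2 = 4.
Pick's theorem gives I = A − B/2 + 1 = 47 − 4/2 + 1 = 46, so the closed region contains I + B = 46 + 4 = 50 lattice points.

50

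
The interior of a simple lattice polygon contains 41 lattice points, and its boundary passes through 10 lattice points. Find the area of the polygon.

By Pick's theorem, A = I + B/2 − 1 = 41 + 10/2 − 1 = 45.

45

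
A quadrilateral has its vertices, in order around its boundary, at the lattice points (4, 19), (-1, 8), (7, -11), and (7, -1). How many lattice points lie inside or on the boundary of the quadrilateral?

114

The shoelace formula gives twice the area as |[4·8 − (-1)·19] + [(-1)·(-11) − 7·8] + [7·(-1) − 7·(-11)] + [7·19 − 4·(-1)]| = 213, so the area is 106.5.
The number of boundary lattice points is Σ gcd(|Δx|,|Δy|) = gcd(5,11) + gcd(8,19) + gcd(0,10) + gcd(3,20) = 1+1+10+1 = 13.
Pick's theorem gives I = A − B/2 + 1 = 106.5 − 13/2 + 1 = 101, so the closed region contains I + B = 101 + 13 = 114 lattice points.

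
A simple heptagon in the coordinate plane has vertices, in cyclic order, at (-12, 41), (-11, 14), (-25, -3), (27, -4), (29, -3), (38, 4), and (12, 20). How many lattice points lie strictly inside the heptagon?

1274

Using the shoelace formula, 2A = |[(-12)·14 − (-11)·41] + [(-11)·(-3) − (-25)·14] + [(-25)·(-4) − 27·(-3)] + [27·(-3) − 29·(-4)] + [29·4 − 38·(-3)] + [38·20 − 12·4] + [12·41 − (-12)·20]| = 2556, so the area is 1278.
The number of boundary lattice points is Σ gcd(|Δx|,|Δy|) = gcd(1,27) + gcd(14,17) + gcd(52,1) + gcd(2,1) + gcd(9,7) + gcd(26,16) + gcd(24,21) = 1+1+1+1+1+2+3 = 10.
Pick's theorem gives I = A − B/2 + 1 = 1278 − 10/2 + 1 = 1274.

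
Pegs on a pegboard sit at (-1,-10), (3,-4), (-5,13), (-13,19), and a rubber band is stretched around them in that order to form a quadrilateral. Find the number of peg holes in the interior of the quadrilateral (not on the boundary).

136

By the shoelace formula, twice the signed area is |[(-1)·(-4) − 3·(-10)] + [3·13 − (-5)·(-4)] + [(-5)·19 − (-13)·13] + [(-13)·(-10) − (-1)·19]| = 276, so the area is 138.
Along each edge there are gcd(|Δx|,|Δy|)+1 lattice points, so counting each shared vertex once the boundary has gcd(4,6) + gcd(8,17) + gcd(8,6) + gcd(12,29) = 2+1+2+1 = 6.
By Pick's theorem A = I + B/2 − 1, so I = 138 − 6/2 + 1 = 136.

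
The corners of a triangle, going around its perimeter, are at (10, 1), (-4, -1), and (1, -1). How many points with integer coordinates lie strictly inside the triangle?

Using the shoelace formula, 2A = |[10·(-1) − (-4)·1] + [(-4)·(-1) − 1·(-1)] + [1·1 − 10·(-1)]| = 10, so the area is 5.
Along each edge there are gcd(|Δx|,|Δy|)+1 lattice points, so counting each shared vertex once the boundary has gcd(14,2) + gcd(5,0) + gcd(9,2) = 2+5+1 = 8.
Pick's theorem gives I = A − B/2 + 1 = 5 − 8/2 + 1 = 2.

2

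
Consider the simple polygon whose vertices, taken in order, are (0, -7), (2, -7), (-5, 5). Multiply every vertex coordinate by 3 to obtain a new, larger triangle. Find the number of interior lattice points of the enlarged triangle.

103

The shoelace formula gives twice the area as |(0·(-7) − 2·(-7)) + (2·5 − (-5)·(-7)) + ((-5)·(-7) − 0·5)| = 24, so the area is 12.
The number of boundary lattice points is Σ gcd(|Δx|,|Δy|) = gcd(2,0) + gcd(7,12) + gcd(5,12) = 2+1+1 = 4.
Scaling by 3 multiplies the area by 3² = 9 (so the new area is 108) and multiplies the boundary lattice-point count by 3, giving 12.
By Pick's theorem, the interior count of the dilated polygon is 108 − 12/2 + 1 = 103.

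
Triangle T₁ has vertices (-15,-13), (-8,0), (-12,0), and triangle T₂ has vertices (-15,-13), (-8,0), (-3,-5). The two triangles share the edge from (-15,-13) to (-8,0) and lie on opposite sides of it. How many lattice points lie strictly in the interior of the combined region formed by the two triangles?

70

The union is the simple quadrilateral with vertices (-15,-13), (-12,0), (-8,0), (-3,-5) in order.
The shoelace formula gives twice the area as |[(-15)·0 − (-12)·(-13)] + [(-12)·0 − (-8)·0] + [(-8)·(-5) − (-3)·0] + [(-3)·(-13) − (-15)·(-5)]| = 152, so the area is 76.
Along each edge there are gcd(|Δx|,|Δy|)+1 lattice points, so counting each shared vertex once the boundary has gcd(3,13) + gcd(4,0) + gcd(5,5) + gcd(12,8) = 1+4+5+4 = 14.
By Pick's theorem I = A − B/2 + 1 = 76 − 14/2 + 1 = 70.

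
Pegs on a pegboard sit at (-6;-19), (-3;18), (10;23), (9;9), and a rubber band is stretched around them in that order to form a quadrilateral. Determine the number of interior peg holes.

The shoelace formula gives twice the area as |[(-6)·18 − (-3)·(-19)] + [(-3)·23 − 10·18] + [10·9 − 9·23] + [9·(-19) − (-6)·9]| = 648, so the area is 324.
Summing gcd(|Δx|,|Δy|) over the edges gives the boundary count: gcd(3,37) + gcd(13,5) + gcd(1,14) + gcd(15,28) = 1+1+1+1 = 4.
Pick's theorem gives I = A − B/2 + 1 = 324 − 4/2 + 1 = 323.

323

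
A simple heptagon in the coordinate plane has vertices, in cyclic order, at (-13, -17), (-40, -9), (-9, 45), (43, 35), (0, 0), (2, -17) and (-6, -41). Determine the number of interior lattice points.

2648

The shoelace formula gives twice the area as |[(-13)·(-9) − (-40)·(-17)] + [(-40)·45 − (-9)·(-9)] + [(-9)·35 − 43·45] + [43·0 − 0·35] + [0·(-17) − 2·0] + [2·(-41) − (-6)·(-17)] + [(-6)·(-17) − (-13)·(-41)]| = 5309, so the area is 5309/2.
The number of boundary lattice points is Σ gcd(|Δx|,|Δy|) = gcd(27,8) + gcd(31,54) + gcd(52,10) + gcd(43,35) + gcd(2,17) + gcd(8,24) + gcd(7,24) = 1+1+2+1+1+8+1 = 15.
Pick's theorem gives I = A − B/2 + 1 = 5309/2 − 15/2 + 1 = 2648.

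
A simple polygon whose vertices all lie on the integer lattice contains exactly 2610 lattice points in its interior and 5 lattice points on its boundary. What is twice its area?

5223

Pick's theorem states A = I + B/2 − 1, so A = 2610 + 5/2 − 1 = 5223/2.
Hence 2A = 5223.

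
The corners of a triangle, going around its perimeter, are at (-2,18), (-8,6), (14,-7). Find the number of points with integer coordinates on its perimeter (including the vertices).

Along each edge there are gcd(|Δx|,|Δy|)+1 lattice points, so counting each shared vertex once the boundary has gcd(6,12) + gcd(22,13) + gcd(16,25) = 6+1+1 = 8.

8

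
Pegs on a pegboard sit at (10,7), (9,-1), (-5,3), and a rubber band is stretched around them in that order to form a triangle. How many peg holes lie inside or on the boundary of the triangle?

61

By the shoelace formula, twice the signed area is |(10·(-1) − 9·7) + (9·3 − (-5)·(-1)) + ((-5)·7 − 10·3)| = 116, so the area is 58.
Along each edge there are gcd(|Δx|,|Δy|)+1 lattice points, so counting each shared vertex once the boundary has gcd(1,8) + gcd(14,4) + gcd(15,4) = 1+2+1 = 4.
Pick's theorem gives I = A − B/2 + 1 = 58 − 4/2 + 1 = 57, so the closed region contains I + B = 57 + 4 = 61 lattice points.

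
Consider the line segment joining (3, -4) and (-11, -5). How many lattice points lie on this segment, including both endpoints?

The number of lattice points on a segment between lattice points is gcd(|Δx|,|Δy|) + 1 = gcd(14,1) + 1 = 1 + 1 = 2.

2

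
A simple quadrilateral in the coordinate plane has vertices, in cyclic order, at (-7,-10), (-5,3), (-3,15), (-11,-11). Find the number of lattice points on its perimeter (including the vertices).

6

Along each edge there are gcd(|Δx|,|Δy|)+1 lattice points, so counting each shared vertex once the boundary has gcd(2,13) + gcd(2,12) + gcd(8,26) + gcd(4,1) = 1+2+2+1 = 6.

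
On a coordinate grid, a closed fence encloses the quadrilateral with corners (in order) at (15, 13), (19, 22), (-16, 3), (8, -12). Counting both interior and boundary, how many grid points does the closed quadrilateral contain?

The shoelace formula gives twice the area as |(15·22 − 19·13) + (19·3 − (-16)·22) + ((-16)·(-12) − 8·3) + (8·13 − 15·(-12))| = 944, so the area is 472.
Along each edge there are gcd(|Δx|,|Δy|)+1 lattice points, so counting each shared vertex once the boundary has gcd(4,9) + gcd(35,19) + gcd(24,15) + gcd(7,25) = 1+1+3+1 = 6.
Pick's theorem gives I = A − B/2 + 1 = 472 − 6/2 + 1 = 470, so the closed region contains I + B = 470 + 6 = 476 lattice points.

476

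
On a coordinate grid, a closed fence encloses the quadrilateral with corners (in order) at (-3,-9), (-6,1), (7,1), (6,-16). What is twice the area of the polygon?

290

The shoelace formula gives twice the area as |((-3)·1 − (-6)·(-9)) + ((-6)·1 − 7·1) + (7·(-16) − 6·1) + (6·(-9) − (-3)·(-16))| = 290, so the area is 145.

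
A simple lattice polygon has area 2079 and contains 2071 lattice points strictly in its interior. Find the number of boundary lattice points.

Pick's theorem gives A = I + B/2 − 1, so B = 2(A − I + 1) = 2(2079 − 2071 + 1) = 18.

18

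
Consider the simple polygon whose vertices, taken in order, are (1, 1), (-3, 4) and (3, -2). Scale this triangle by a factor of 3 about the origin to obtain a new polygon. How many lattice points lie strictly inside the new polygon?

16

The shoelace formula gives twice the area as |(1·4 − (-3)·1) + ((-3)·(-2) − 3·4) + (3·1 − 1·(-2))| = 6, so the area is 3.
Along each edge there are gcd(|Δx|,|Δy|)+1 lattice points, so counting each shared vertex once the boundary has gcd(4,3) + gcd(6,6) + gcd(2,3) = 1+6+1 = 8.
Scaling by 3 multiplies the area by 3² = 9 (so the new area is 27) and multiplies the boundary lattice-point count by 3, giving 24.
By Pick's theorem, the interior count of the dilated polygon is 27 − 24/2 + 1 = 16.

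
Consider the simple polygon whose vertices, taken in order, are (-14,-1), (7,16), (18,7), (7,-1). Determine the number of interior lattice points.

The shoelace formula gives twice the area as |[(-14)·16 − 7·(-1)] + [7·7 − 18·16] + [18·(-1) − 7·7] + [7·(-1) − (-14)·(-1)]| = 544, so the area is 272.
The number of boundary lattice points is Σ gcd(|Δx|,|Δy|) = gcd(21,17) + gcd(11,9) + gcd(11,8) + gcd(21,0) = 1+1+1+21 = 24.
By Pick's theorem A = I + B/2 − 1, so I = 272 − 24/2 + 1 = 261.

261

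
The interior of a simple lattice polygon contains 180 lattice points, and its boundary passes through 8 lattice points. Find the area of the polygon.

183

By Pick's theorem, A = I + B/2 − 1 = 180 + 8/2 − 1 = 183.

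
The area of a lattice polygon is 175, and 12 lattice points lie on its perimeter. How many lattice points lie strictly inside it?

From Pick's theorem, I = A − B/2 + 1 = 175 − 12/2 + 1 = 170.

170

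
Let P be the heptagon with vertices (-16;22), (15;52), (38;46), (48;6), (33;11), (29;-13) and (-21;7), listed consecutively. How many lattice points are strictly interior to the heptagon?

2616

By the shoelace formula, twice the signed area is |[(-16)·52 − 15·22] + [15·46 − 38·52] + [38·6 − 48·46] + [48·11 − 33·6] + [33·(-13) − 29·11] + [29·7 − (-21)·(-13)] + [(-21)·22 − (-16)·7]| = 5266, so the area is 2633.
Along each edge there are gcd(|Δx|,|Δy|)+1 lattice points, so counting each shared vertex once the boundary has gcd(31,30) + gcd(23,6) + gcd(10,40) + gcd(15,5) + gcd(4,24) + gcd(50,20) + gcd(5,15) = 1+1+10+5+4+10+5 = 36.
By Pick's theorem A = I + B/2 − 1, so I = 2633 − 36/2 + 1 = 2616.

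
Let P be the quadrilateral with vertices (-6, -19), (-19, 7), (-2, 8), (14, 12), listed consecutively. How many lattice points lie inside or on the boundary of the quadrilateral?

Using the shoelace formula, 2A = |[(-6)·7 − (-19)·(-19)] + [(-19)·8 − (-2)·7] + [(-2)·12 − 14·8] + [14·(-19) − (-6)·12]| = 871, so the area is 871/2.
Summing gcd(|Δx|,|Δy|) over the edges gives the boundary count: gcd(13,26) + gcd(17,1) + gcd(16,4) + gcd(20,31) = 13+1+4+1 = 19.
Pick's theorem gives I = A − B/2 + 1 = 871/2 − 19/2 + 1 = 427, so the closed region contains I + B = 427 + 19 = 446 lattice points.

446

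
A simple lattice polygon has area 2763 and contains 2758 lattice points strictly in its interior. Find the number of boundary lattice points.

12

Pick's theorem gives A = I + B/2 − 1, so B = 2(A − I + 1) = 2(2763 − 2758 + 1) = 12.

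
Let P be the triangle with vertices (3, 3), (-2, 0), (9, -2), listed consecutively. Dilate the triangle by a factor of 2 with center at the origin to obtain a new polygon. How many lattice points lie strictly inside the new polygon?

84

The shoelace formula gives twice the area as |[3·0 − (-2)·3] + [(-2)·(-2) − 9·0] + [9·3 − 3·(-2)]| = 43, so the area is 21.5.
Summing gcd(|Δx|,|Δy|) over the edges gives the boundary count: gcd(5,3) + gcd(11,2) + gcd(6,5) = 1+1+1 = 3.
Scaling by 2 multiplies the area by 2² = 4 (so the new area is 86) and multiplies the boundary lattice-point count by 2, giving 6.
By Pick's theorem, the interior count of the dilated polygon is 86 − 6/2 + 1 = 84.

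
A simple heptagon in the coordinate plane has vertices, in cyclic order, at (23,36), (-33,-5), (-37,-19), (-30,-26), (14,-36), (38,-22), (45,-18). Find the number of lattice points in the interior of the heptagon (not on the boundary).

Using the shoelace formula, 2A = |[23·(-5) − (-33)·36] + [(-33)·(-19) − (-37)·(-5)] + [(-37)·(-26) − (-30)·(-19)] + [(-30)·(-36) − 14·(-26)] + [14·(-22) − 38·(-36)] + [38·(-18) − 45·(-22)] + [45·36 − 23·(-18)]| = 6751, so the area is 6751/2.
Along each edge there are gcd(|Δx|,|Δy|)+1 lattice points, so counting each shared vertex once the boundary has gcd(56,41) + gcd(4,14) + gcd(7,7) + gcd(44,10) + gcd(24,14) + gcd(7,4) + gcd(22,54) = 1+2+7+2+2+1+2 = 17.
By Pick's theorem A = I + B/2 − 1, so I = 6751/2 − 17/2 + 1 = 3368.

3368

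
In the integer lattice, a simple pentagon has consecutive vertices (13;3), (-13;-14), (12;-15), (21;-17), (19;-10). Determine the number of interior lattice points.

314

Using the shoelace formula, 2A = |(13·(-14) − (-13)·3) + ((-13)·(-15) − 12·(-14)) + (12·(-17) − 21·(-15)) + (21·(-10) − 19·(-17)) + (19·3 − 13·(-10))| = 631, so the area is 631/2.
Summing gcd(|Δx|,|Δy|) over the edges gives the boundary count: gcd(26,17) + gcd(25,1) + gcd(9,2) + gcd(2,7) + gcd(6,13) = 1+1+1+1+1 = 5.
By Pick's theorem A = I + B/2 − 1, so I = 631/2 − 5/2 + 1 = 314.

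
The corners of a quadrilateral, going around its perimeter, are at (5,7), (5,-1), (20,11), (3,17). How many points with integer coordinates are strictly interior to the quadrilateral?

133

Using the shoelace formula, 2A = |(5·(-1) − 5·7) + (5·11 − 20·(-1)) + (20·17 − 3·11) + (3·7 − 5·17)| = 278, so the area is 139.
Along each edge there are gcd(|Δx|,|Δy|)+1 lattice points, so counting each shared vertex once the boundary has gcd(0,8) + gcd(15,12) + gcd(17,6) + gcd(2,10) = 8+3+1+2 = 14.
By Pick's theorem A = I + B/2 − 1, so I = 139 − 14/2 + 1 = 133.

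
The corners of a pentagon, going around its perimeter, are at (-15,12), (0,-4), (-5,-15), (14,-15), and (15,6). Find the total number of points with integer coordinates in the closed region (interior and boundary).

The shoelace formula gives twice the area as |((-15)·(-4) − 0·12) + (0·(-15) − (-5)·(-4)) + ((-5)·(-15) − 14·(-15)) + (14·6 − 15·(-15)) + (15·12 − (-15)·6)| = 904, so the area is 452.
Summing gcd(|Δx|,|Δy|) over the edges gives the boundary count: gcd(15,16) + gcd(5,11) + gcd(19,0) + gcd(1,21) + gcd(30,6) = 1+1+19+1+6 = 28.
Pick's theorem gives I = A − B/2 + 1 = 452 − 28/2 + 1 = 439, so the closed region contains I + B = 439 + 28 = 467 lattice points.

467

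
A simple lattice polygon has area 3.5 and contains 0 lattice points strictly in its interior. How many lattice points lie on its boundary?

Pick's theorem gives A = I + B/2 − 1, so B = 2(A − I + 1) = 2(3.5 − 0 + 1) = 9.

9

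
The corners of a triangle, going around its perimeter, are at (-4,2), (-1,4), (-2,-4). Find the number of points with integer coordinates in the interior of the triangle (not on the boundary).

10

By the shoelace formula, twice the signed area is |((-4)·4 − (-1)·2) + ((-1)·(-4) − (-2)·4) + ((-2)·2 − (-4)·(-4))| = 22, so the area is 11.
Summing gcd(|Δx|,|Δy|) over the edges gives the boundary count: gcd(3,2) + gcd(1,8) + gcd(2,6) = 1+1+2 = 4.
Pick's theorem gives I = A − B/2 + 1 = 11 − 4/2 + 1 = 10.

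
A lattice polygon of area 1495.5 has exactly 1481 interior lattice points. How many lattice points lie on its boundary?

Pick's theorem gives A = I + B/2 − 1, so B = 2(A − I + 1) = 2(1495.5 − 1481 + 1) = 31.

31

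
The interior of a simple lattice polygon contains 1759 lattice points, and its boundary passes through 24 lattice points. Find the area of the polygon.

By Pick's theorem, A = I + B/2 − 1 = 1759 + 24/2 − 1 = 1770.

1770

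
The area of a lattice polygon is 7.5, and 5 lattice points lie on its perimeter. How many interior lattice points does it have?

From Pick's theorem, I = A − B/2 + 1 = 7.5 − 5/2 + 1 = 6.

6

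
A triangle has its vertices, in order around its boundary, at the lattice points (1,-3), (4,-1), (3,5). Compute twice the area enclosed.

By the shoelace formula, twice the signed area is |(1·(-1) − 4·(-3)) + (4·5 − 3·(-1)) + (3·(-3) − 1·5)| = 20, so the area is 10.

20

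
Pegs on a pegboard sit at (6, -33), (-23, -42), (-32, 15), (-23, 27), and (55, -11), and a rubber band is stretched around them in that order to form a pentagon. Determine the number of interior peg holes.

3096

The shoelace formula gives twice the area as |(6·(-42) − (-23)·(-33)) + ((-23)·15 − (-32)·(-42)) + ((-32)·27 − (-23)·15) + ((-23)·(-11) − 55·27) + (55·(-33) − 6·(-11))| = 6200, so the area is 3100.
The number of boundary lattice points is Σ gcd(|Δx|,|Δy|) = gcd(29,9) + gcd(9,57) + gcd(9,12) + gcd(78,38) + gcd(49,22) = 1+3+3+2+1 = 10.
Pick's theorem gives I = A − B/2 + 1 = 3100 − 10/2 + 1 = 3096.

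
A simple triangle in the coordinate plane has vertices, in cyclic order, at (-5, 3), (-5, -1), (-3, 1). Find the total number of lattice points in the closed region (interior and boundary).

9

The shoelace formula gives twice the area as |[(-5)·(-1) − (-5)·3] + [(-5)·1 − (-3)·(-1)] + [(-3)·3 − (-5)·1]| = 8, so the area is 4.
Summing gcd(|Δx|,|Δy|) over the edges gives the boundary count: gcd(0,4) + gcd(2,2) + gcd(2,2) = 4+2+2 = 8.
Pick's theorem gives I = A − B/2 + 1 = 4 − 8/2 + 1 = 1, so the closed region contains I + B = 1 + 8 = 9 lattice points.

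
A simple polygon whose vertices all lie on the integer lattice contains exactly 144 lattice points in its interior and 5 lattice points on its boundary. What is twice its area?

291

By Pick's theorem, A = I + B/2 − 1 = 144 + 5/2 − 1 = 291/2.
Hence 2A = 291.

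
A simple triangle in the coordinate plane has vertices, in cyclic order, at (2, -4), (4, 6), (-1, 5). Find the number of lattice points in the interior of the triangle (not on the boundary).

22

By the shoelace formula, twice the signed area is |(2·6 − 4·(-4)) + (4·5 − (-1)·6) + ((-1)·(-4) − 2·5)| = 48, so the area is 24.
Summing gcd(|Δx|,|Δy|) over the edges gives the boundary count: gcd(2,10) + gcd(5,1) + gcd(3,9) = 2+1+3 = 6.
By Pick's theorem A = I + B/2 − 1, so I = 24 − 6/2 + 1 = 22.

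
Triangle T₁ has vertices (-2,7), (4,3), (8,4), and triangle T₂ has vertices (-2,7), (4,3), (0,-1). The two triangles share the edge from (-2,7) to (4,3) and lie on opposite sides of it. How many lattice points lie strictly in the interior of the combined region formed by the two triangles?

The union is the simple quadrilateral with vertices (-2,7), (8,4), (4,3), (0,-1) in order.
By the shoelace formula, twice the signed area is |[(-2)·4 − 8·7] + [8·3 − 4·4] + [4·(-1) − 0·3] + [0·7 − (-2)·(-1)]| = 62, so the area is 31.
Along each edge there are gcd(|Δx|,|Δy|)+1 lattice points, so counting each shared vertex once the boundary has gcd(10,3) + gcd(4,1) + gcd(4,4) + gcd(2,8) = 1+1+4+2 = 8.
By Pick's theorem I = A − B/2 + 1 = 31 − 8/2 + 1 = 28.

28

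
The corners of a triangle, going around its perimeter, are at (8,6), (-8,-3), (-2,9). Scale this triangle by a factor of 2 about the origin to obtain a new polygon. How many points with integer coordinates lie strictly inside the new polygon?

By the shoelace formula, twice the signed area is |(8·(-3) − (-8)·6) + ((-8)·9 − (-2)·(-3)) + ((-2)·6 − 8·9)| = 138, so the area is 69.
Along each edge there are gcd(|Δx|,|Δy|)+1 lattice points, so counting each shared vertex once the boundary has gcd(16,9) + gcd(6,12) + gcd(10,3) = 1+6+1 = 8.
Scaling by 2 multiplies the area by 2² = 4 (so the new area is 276) and multiplies the boundary lattice-point count by 2, giving 16.
By Pick's theorem, the interior count of the dilated polygon is 276 − 16/2 + 1 = 269.

269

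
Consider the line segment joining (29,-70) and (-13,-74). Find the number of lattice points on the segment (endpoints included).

The number of lattice points on a segment between lattice points is gcd(|Δx|,|Δy|) + 1 = gcd(42,4) + 1 = 2 + 1 = 3.

3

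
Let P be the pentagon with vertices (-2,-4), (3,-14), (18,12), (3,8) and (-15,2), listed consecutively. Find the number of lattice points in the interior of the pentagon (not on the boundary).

307

By the shoelace formula, twice the signed area is |[(-2)·(-14) − 3·(-4)] + [3·12 − 18·(-14)] + [18·8 − 3·12] + [3·2 − (-15)·8] + [(-15)·(-4) − (-2)·2]| = 626, so the area is 313.
Along each edge there are gcd(|Δx|,|Δy|)+1 lattice points, so counting each shared vertex once the boundary has gcd(5,10) + gcd(15,26) + gcd(15,4) + gcd(18,6) + gcd(13,6) = 5+1+1+6+1 = 14.
Pick's theorem gives I = A − B/2 + 1 = 313 − 14/2 + 1 = 307.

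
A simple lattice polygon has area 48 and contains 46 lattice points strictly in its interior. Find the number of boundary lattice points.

Pick's theorem gives A = I + B/2 − 1, so B = 2(A − I + 1) = 2(48 − 46 + 1) = 6.

6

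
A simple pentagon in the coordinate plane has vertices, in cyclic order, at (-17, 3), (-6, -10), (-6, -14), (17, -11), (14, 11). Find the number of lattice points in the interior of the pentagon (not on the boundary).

540

By the shoelace formula, twice the signed area is |((-17)·(-10) − (-6)·3) + ((-6)·(-14) − (-6)·(-10)) + ((-6)·(-11) − 17·(-14)) + (17·11 − 14·(-11)) + (14·3 − (-17)·11)| = 1086, so the area is 543.
The number of boundary lattice points is Σ gcd(|Δx|,|Δy|) = gcd(11,13) + gcd(0,4) + gcd(23,3) + gcd(3,22) + gcd(31,8) = 1+4+1+1+1 = 8.
Pick's theorem gives I = A − B/2 + 1 = 543 − 8/2 + 1 = 540.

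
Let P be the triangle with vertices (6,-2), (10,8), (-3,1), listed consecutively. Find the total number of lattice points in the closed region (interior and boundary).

The shoelace formula gives twice the area as |(6·8 − 10·(-2)) + (10·1 − (-3)·8) + ((-3)·(-2) − 6·1)| = 102, so the area is 51.
Along each edge there are gcd(|Δx|,|Δy|)+1 lattice points, so counting each shared vertex once the boundary has gcd(4,10) + gcd(13,7) + gcd(9,3) = 2+1+3 = 6.
Pick's theorem gives I = A − B/2 + 1 = 51 − 6/2 + 1 = 49, so the closed region contains I + B = 49 + 6 = 55 lattice points.

55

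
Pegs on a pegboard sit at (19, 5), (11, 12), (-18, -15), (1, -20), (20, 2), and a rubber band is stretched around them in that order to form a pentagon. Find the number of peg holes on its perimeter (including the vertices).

Summing gcd(|Δx|,|Δy|) over the edges gives the boundary count: gcd(8,7) + gcd(29,27) + gcd(19,5) + gcd(19,22) + gcd(1,3) = 1+1+1+1+1 = 5.

5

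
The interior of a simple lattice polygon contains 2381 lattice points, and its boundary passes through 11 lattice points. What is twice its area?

4771

By Pick's theorem, A = I + B/2 − 1 = 2381 + 11/2 − 1 = 4771/2.
Hence 2A = 4771.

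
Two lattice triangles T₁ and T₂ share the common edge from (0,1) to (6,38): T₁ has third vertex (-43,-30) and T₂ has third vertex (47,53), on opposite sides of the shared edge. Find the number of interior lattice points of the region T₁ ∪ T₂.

The union is the simple quadrilateral with vertices (0,1), (-43,-30), (6,38), (47,53) in order.
The shoelace formula gives twice the area as |[0·(-30) − (-43)·1] + [(-43)·38 − 6·(-30)] + [6·53 − 47·38] + [47·1 − 0·53]| = 2832, so the area is 1416.
Summing gcd(|Δx|,|Δy|) over the edges gives the boundary count: gcd(43,31) + gcd(49,68) + gcd(41,15) + gcd(47,52) = 1+1+1+1 = 4.
By Pick's theorem I = A − B/2 + 1 = 1416 − 4/2 + 1 = 1415.

1415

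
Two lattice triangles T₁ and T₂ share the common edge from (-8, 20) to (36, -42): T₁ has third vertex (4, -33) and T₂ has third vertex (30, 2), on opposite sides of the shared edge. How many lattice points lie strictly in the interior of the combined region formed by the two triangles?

The union is the simple quadrilateral with vertices (-8, 20), (4, -33), (36, -42), (30, 2) in order.
Using the shoelace formula, 2A = |[(-8)·(-33) − 4·20] + [4·(-42) − 36·(-33)] + [36·2 − 30·(-42)] + [30·20 − (-8)·2]| = 3152, so the area is 1576.
Summing gcd(|Δx|,|Δy|) over the edges gives the boundary count: gcd(12,53) + gcd(32,9) + gcd(6,44) + gcd(38,18) = 1+1+2+2 = 6.
By Pick's theorem I = A − B/2 + 1 = 1576 − 6/2 + 1 = 1574.

1574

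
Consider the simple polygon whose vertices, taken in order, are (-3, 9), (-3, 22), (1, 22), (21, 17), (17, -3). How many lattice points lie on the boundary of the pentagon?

30

Summing gcd(|Δx|,|Δy|) over the edges gives the boundary count: gcd(0,13) + gcd(4,0) + gcd(20,5) + gcd(4,20) + gcd(20,12) = 13+4+5+4+4 = 30.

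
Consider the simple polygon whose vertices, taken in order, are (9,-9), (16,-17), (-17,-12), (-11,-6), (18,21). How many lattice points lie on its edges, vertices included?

Along each edge there are gcd(|Δx|,|Δy|)+1 lattice points, so counting each shared vertex once the boundary has gcd(7,8) + gcd(33,5) + gcd(6,6) + gcd(29,27) + gcd(9,30) = 1+1+6+1+3 = 12.

12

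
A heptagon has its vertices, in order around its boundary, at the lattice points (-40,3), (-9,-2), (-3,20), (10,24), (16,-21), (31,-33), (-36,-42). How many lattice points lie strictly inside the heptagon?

2545

By the shoelace formula, twice the signed area is |((-40)·(-2) − (-9)·3) + ((-9)·20 − (-3)·(-2)) + ((-3)·24 − 10·20) + (10·(-21) − 16·24) + (16·(-33) − 31·(-21)) + (31·(-42) − (-36)·(-33)) + ((-36)·3 − (-40)·(-42))| = 5100, so the area is 2550.
Along each edge there are gcd(|Δx|,|Δy|)+1 lattice points, so counting each shared vertex once the boundary has gcd(31,5) + gcd(6,22) + gcd(13,4) + gcd(6,45) + gcd(15,12) + gcd(67,9) + gcd(4,45) = 1+2+1+3+3+1+1 = 12.
By Pick's theorem A = I + B/2 − 1, so I = 2550 − 12/2 + 1 = 2545.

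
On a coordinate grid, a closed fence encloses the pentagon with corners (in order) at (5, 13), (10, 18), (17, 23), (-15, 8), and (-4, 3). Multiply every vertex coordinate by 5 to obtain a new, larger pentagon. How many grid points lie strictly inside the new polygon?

3541

The shoelace formula gives twice the area as |(5·18 − 10·13) + (10·23 − 17·18) + (17·8 − (-15)·23) + ((-15)·3 − (-4)·8) + ((-4)·13 − 5·3)| = 285, so the area is 142.5.
Summing gcd(|Δx|,|Δy|) over the edges gives the boundary count: gcd(5,5) + gcd(7,5) + gcd(32,15) + gcd(11,5) + gcd(9,10) = 5+1+1+1+1 = 9.
Scaling by 5 multiplies the area by 5² = 25 (so the new area is 3562.5) and multiplies the boundary lattice-point count by 5, giving 45.
By Pick's theorem, the interior count of the dilated polygon is 3562.5 − 45/2 + 1 = 3541.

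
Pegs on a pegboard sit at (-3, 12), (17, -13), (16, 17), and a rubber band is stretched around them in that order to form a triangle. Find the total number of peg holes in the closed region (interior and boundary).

By the shoelace formula, twice the signed area is |[(-3)·(-13) − 17·12] + [17·17 − 16·(-13)] + [16·12 − (-3)·17]| = 575, so the area is 287.5.
The number of boundary lattice points is Σ gcd(|Δx|,|Δy|) = gcd(20,25) + gcd(1,30) + gcd(19,5) = 5+1+1 = 7.
Pick's theorem gives I = A − B/2 + 1 = 287.5 − 7/2 + 1 = 285, so the closed region contains I + B = 285 + 7 = 292 lattice points.

292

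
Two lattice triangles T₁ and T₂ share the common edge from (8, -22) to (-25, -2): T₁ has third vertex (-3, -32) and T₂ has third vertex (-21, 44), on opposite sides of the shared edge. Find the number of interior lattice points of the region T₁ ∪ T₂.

The union is the simple quadrilateral with vertices (8, -22), (-3, -32), (-25, -2), (-21, 44) in order.
Using the shoelace formula, 2A = |(8·(-32) − (-3)·(-22)) + ((-3)·(-2) − (-25)·(-32)) + ((-25)·44 − (-21)·(-2)) + ((-21)·(-22) − 8·44)| = 2148, so the area is 1074.
The number of boundary lattice points is Σ gcd(|Δx|,|Δy|) = gcd(11,10) + gcd(22,30) + gcd(4,46) + gcd(29,66) = 1+2+2+1 = 6.
By Pick's theorem I = A − B/2 + 1 = 1074 − 6/2 + 1 = 1072.

1072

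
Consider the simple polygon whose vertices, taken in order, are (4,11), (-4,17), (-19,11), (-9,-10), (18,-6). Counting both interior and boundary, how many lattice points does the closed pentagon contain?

573

The shoelace formula gives twice the area as |(4·17 − (-4)·11) + ((-4)·11 − (-19)·17) + ((-19)·(-10) − (-9)·11) + ((-9)·(-6) − 18·(-10)) + (18·11 − 4·(-6))| = 1136, so the area is 568.
The number of boundary lattice points is Σ gcd(|Δx|,|Δy|) = gcd(8,6) + gcd(15,6) + gcd(10,21) + gcd(27,4) + gcd(14,17) = 2+3+1+1+1 = 8.
Pick's theorem gives I = A − B/2 + 1 = 568 − 8/2 + 1 = 565, so the closed region contains I + B = 565 + 8 = 573 lattice points.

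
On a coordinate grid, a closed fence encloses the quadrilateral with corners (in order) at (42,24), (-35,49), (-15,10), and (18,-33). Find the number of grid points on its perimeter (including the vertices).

6

The number of boundary lattice points is Σ gcd(|Δx|,|Δy|) = gcd(77,25) + gcd(20,39) + gcd(33,43) + gcd(24,57) = 1+1+1+3 = 6.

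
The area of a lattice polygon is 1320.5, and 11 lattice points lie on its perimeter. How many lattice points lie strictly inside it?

Pick's theorem A = I + B/2 − 1 rearranges to I = A − B/2 + 1 = 1320.5 − 11/2 + 1 = 1316.

1316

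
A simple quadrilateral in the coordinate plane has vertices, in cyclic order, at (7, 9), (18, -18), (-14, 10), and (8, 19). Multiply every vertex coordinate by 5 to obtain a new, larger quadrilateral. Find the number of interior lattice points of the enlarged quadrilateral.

The shoelace formula gives twice the area as |[7·(-18) − 18·9] + [18·10 − (-14)·(-18)] + [(-14)·19 − 8·10] + [8·9 − 7·19]| = 767, so the area is 383.5.
The number of boundary lattice points is Σ gcd(|Δx|,|Δy|) = gcd(11,27) + gcd(32,28) + gcd(22,9) + gcd(1,10) = 1+4+1+1 = 7.
Scaling by 5 multiplies the area by 5² = 25 (so the new area is 19175/2) and multiplies the boundary lattice-point count by 5, giving 35.
By Pick's theorem, the interior count of the dilated polygon is 19175/2 − 35/2 + 1 = 9571.

9571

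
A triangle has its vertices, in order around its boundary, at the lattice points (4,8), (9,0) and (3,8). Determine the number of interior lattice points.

3

Using the shoelace formula, 2A = |[4·0 − 9·8] + [9·8 − 3·0] + [3·8 − 4·8]| = 8, so the area is 4.
The number of boundary lattice points is Σ gcd(|Δx|,|Δy|) = gcd(5,8) + gcd(6,8) + gcd(1,0) = 1+2+1 = 4.
By Pick's theorem A = I + B/2 − 1, so I = 4 − 4/2 + 1 = 3.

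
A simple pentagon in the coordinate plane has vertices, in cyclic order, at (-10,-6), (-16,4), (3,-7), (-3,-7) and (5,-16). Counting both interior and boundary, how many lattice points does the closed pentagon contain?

By the shoelace formula, twice the signed area is |((-10)·4 − (-16)·(-6)) + ((-16)·(-7) − 3·4) + (3·(-7) − (-3)·(-7)) + ((-3)·(-16) − 5·(-7)) + (5·(-6) − (-10)·(-16))| = 185, so the area is 92.5.
Along each edge there are gcd(|Δx|,|Δy|)+1 lattice points, so counting each shared vertex once the boundary has gcd(6,10) + gcd(19,11) + gcd(6,0) + gcd(8,9) + gcd(15,10) = 2+1+6+1+5 = 15.
Pick's theorem gives I = A − B/2 + 1 = 92.5 − 15/2 + 1 = 86, so the closed region contains I + B = 86 + 15 = 101 lattice points.

101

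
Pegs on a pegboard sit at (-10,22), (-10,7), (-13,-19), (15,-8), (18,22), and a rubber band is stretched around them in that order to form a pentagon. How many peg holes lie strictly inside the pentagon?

932

The shoelace formula gives twice the area as |((-10)·7 − (-10)·22) + ((-10)·(-19) − (-13)·7) + ((-13)·(-8) − 15·(-19)) + (15·22 − 18·(-8)) + (18·22 − (-10)·22)| = 1910, so the area is 955.
Summing gcd(|Δx|,|Δy|) over the edges gives the boundary count: gcd(0,15) + gcd(3,26) + gcd(28,11) + gcd(3,30) + gcd(28,0) = 15+1+1+3+28 = 48.
Pick's theorem gives I = A − B/2 + 1 = 955 − 48/2 + 1 = 932.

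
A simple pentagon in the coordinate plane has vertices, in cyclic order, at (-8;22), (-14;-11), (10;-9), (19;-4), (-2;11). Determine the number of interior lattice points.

The shoelace formula gives twice the area as |[(-8)·(-11) − (-14)·22] + [(-14)·(-9) − 10·(-11)] + [10·(-4) − 19·(-9)] + [19·11 − (-2)·(-4)] + [(-2)·22 − (-8)·11]| = 1008, so the area is 504.
Along each edge there are gcd(|Δx|,|Δy|)+1 lattice points, so counting each shared vertex once the boundary has gcd(6,33) + gcd(24,2) + gcd(9,5) + gcd(21,15) + gcd(6,11) = 3+2+1+3+1 = 10.
Pick's theorem gives I = A − B/2 + 1 = 504 − 10/2 + 1 = 500.

500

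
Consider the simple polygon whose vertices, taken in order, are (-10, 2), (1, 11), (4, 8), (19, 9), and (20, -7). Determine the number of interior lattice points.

300

The shoelace formula gives twice the area as |[(-10)·11 − 1·2] + [1·8 − 4·11] + [4·9 − 19·8] + [19·(-7) − 20·9] + [20·2 − (-10)·(-7)]| = 607, so the area is 607/2.
Summing gcd(|Δx|,|Δy|) over the edges gives the boundary count: gcd(11,9) + gcd(3,3) + gcd(15,1) + gcd(1,16) + gcd(30,9) = 1+3+1+1+3 = 9.
By Pick's theorem A = I + B/2 − 1, so I = 607/2 − 9/2 + 1 = 300.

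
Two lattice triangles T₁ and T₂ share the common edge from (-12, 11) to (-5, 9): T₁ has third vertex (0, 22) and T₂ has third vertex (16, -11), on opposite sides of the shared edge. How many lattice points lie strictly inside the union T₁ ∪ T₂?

The union is the simple quadrilateral with vertices (-12, 11), (0, 22), (-5, 9), (16, -11) in order.
The shoelace formula gives twice the area as |((-12)·22 − 0·11) + (0·9 − (-5)·22) + ((-5)·(-11) − 16·9) + (16·11 − (-12)·(-11))| = 199, so the area is 199/2.
Summing gcd(|Δx|,|Δy|) over the edges gives the boundary count: gcd(12,11) + gcd(5,13) + gcd(21,20) + gcd(28,22) = 1+1+1+2 = 5.
By Pick's theorem I = A − B/2 + 1 = 199/2 − 5/2 + 1 = 98.

98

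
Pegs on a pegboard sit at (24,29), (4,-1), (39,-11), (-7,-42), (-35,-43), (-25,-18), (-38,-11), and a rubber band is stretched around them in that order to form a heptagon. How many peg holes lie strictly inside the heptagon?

2349

By the shoelace formula, twice the signed area is |(24·(-1) − 4·29) + (4·(-11) − 39·(-1)) + (39·(-42) − (-7)·(-11)) + ((-7)·(-43) − (-35)·(-42)) + ((-35)·(-18) − (-25)·(-43)) + ((-25)·(-11) − (-38)·(-18)) + ((-38)·29 − 24·(-11))| = 4721, so the area is 2360.5.
Along each edge there are gcd(|Δx|,|Δy|)+1 lattice points, so counting each shared vertex once the boundary has gcd(20,30) + gcd(35,10) + gcd(46,31) + gcd(28,1) + gcd(10,25) + gcd(13,7) + gcd(62,40) = 10+5+1+1+5+1+2 = 25.
By Pick's theorem A = I + B/2 − 1, so I = 2360.5 − 25/2 + 1 = 2349.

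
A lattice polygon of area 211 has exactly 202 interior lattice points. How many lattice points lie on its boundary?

Pick's theorem gives A = I + B/2 − 1, so B = 2(A − I + 1) = 2(211 − 202 + 1) = 20.

20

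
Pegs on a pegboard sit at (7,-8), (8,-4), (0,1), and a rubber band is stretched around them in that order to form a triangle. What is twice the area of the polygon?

Using the shoelace formula, 2A = |[7·(-4) − 8·(-8)] + [8·1 − 0·(-4)] + [0·(-8) − 7·1]| = 37, so the area is 37/2.

37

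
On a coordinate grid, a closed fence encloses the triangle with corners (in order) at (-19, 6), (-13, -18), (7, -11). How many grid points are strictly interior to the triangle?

258

The shoelace formula gives twice the area as |((-19)·(-18) − (-13)·6) + ((-13)·(-11) − 7·(-18)) + (7·6 − (-19)·(-11))| = 522, so the area is 261.
The number of boundary lattice points is Σ gcd(|Δx|,|Δy|) = gcd(6,24) + gcd(20,7) + gcd(26,17) = 6+1+1 = 8.
By Pick's theorem A = I + B/2 − 1, so I = 261 − 8/2 + 1 = 258.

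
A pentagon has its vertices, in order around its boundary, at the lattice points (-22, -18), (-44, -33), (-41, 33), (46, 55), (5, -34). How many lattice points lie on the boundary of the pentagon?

7

Along each edge there are gcd(|Δx|,|Δy|)+1 lattice points, so counting each shared vertex once the boundary has gcd(22,15) + gcd(3,66) + gcd(87,22) + gcd(41,89) + gcd(27,16) = 1+3+1+1+1 = 7.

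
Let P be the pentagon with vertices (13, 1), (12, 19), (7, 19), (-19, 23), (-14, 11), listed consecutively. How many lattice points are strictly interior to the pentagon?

The shoelace formula gives twice the area as |(13·19 − 12·1) + (12·19 − 7·19) + (7·23 − (-19)·19) + ((-19)·11 − (-14)·23) + ((-14)·1 − 13·11)| = 808, so the area is 404.
The number of boundary lattice points is Σ gcd(|Δx|,|Δy|) = gcd(1,18) + gcd(5,0) + gcd(26,4) + gcd(5,12) + gcd(27,10) = 1+5+2+1+1 = 10.
By Pick's theorem A = I + B/2 − 1, so I = 404 − 10/2 + 1 = 400.

400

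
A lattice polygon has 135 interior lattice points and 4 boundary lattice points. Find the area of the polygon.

By Pick's theorem, A = I + B/2 − 1 = 135 + 4/2 − 1 = 136.

136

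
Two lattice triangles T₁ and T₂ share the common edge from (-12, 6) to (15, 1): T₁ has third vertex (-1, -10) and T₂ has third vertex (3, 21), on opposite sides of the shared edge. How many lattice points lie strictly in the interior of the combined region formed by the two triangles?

The union is the simple quadrilateral with vertices (-12, 6), (-1, -10), (15, 1), (3, 21) in order.
The shoelace formula gives twice the area as |((-12)·(-10) − (-1)·6) + ((-1)·1 − 15·(-10)) + (15·21 − 3·1) + (3·6 − (-12)·21)| = 857, so the area is 428.5.
Along each edge there are gcd(|Δx|,|Δy|)+1 lattice points, so counting each shared vertex once the boundary has gcd(11,16) + gcd(16,11) + gcd(12,20) + gcd(15,15) = 1+1+4+15 = 21.
By Pick's theorem I = A − B/2 + 1 = 428.5 − 21/2 + 1 = 419.

419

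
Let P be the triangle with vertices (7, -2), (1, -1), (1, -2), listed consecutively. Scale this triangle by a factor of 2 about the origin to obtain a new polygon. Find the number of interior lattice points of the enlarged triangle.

5

Using the shoelace formula, 2A = |[7·(-1) − 1·(-2)] + [1·(-2) − 1·(-1)] + [1·(-2) − 7·(-2)]| = 6, so the area is 3.
Summing gcd(|Δx|,|Δy|) over the edges gives the boundary count: gcd(6,1) + gcd(0,1) + gcd(6,0) = 1+1+6 = 8.
Scaling by 2 multiplies the area by 2² = 4 (so the new area is 12) and multiplies the boundary lattice-point count by 2, giving 16.
By Pick's theorem, the interior count of the dilated polygon is 12 − 16/2 + 1 = 5.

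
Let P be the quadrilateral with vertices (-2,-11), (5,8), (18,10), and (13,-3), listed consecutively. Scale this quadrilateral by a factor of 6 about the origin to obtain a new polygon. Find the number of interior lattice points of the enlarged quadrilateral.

6973

The shoelace formula gives twice the area as |((-2)·8 − 5·(-11)) + (5·10 − 18·8) + (18·(-3) − 13·10) + (13·(-11) − (-2)·(-3))| = 388, so the area is 194.
Summing gcd(|Δx|,|Δy|) over the edges gives the boundary count: gcd(7,19) + gcd(13,2) + gcd(5,13) + gcd(15,8) = 1+1+1+1 = 4.
Scaling by 6 multiplies the area by 6² = 36 (so the new area is 6984) and multiplies the boundary lattice-point count by 6, giving 24.
By Pick's theorem, the interior count of the dilated polygon is 6984 − 24/2 + 1 = 6973.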